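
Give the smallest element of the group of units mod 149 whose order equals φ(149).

2

φ(149) = 149 − 1 = 148 = 2^2 · 37.
Test candidates g = 2, 3, … against the prime factors q ∈ {2, 37} of φ(149): g is a generator iff g^(148/q) ≢ 1 for every such q.
g = 2: 2^74 ≡ 148; 2^4 ≡ 16 — none is 1, so 2 is a primitive root.
The smallest primitive root modulo 149 is 2.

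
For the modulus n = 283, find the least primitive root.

3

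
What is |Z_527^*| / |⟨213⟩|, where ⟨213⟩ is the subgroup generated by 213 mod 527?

12

Since 213 ∈ (Z/527Z)^×, its order divides φ(527) = φ(17·31) = (17−1)·(31−1) = 16·30 = 480 = 2^5 · 3 · 5.
Divisors of 480: 1, 2, 3, 4, 5, 6, 8, 10, 12, 15, 16, 20, 24, 30, 32, 40, 48, 60, 80, 96, 120, 160, 240, 480.
Check 213^d mod 527 for each divisor in increasing order:
213^1 ≡ 213
213^2 ≡ 47
213^3 ≡ 525
213^4 ≡ 101
213^5 ≡ 433
213^6 ≡ 4
213^8 ≡ 188
213^10 ≡ 404
213^12 ≡ 16
213^15 ≡ 495
213^16 ≡ 35
213^20 ≡ 373
213^24 ≡ 256
213^30 ≡ 497
213^32 ≡ 171
213^40 ≡ 1
Thus |⟨213⟩| = ord(213) = 40.
Index = |(Z/527Z)^×| / |⟨213⟩| = 480 / 40 = 12.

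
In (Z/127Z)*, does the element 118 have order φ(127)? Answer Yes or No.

φ(127) = 127 − 1 = 126 = 2 · 3^2 · 7.
Test 118^(126/q) mod 127 for each prime factor q of 126:
118^63 ≡ 126 (mod 127)  [q = 2: ≢ 1 ✓]
118^42 ≡ 19 (mod 127)  [q = 3: ≢ 1 ✓]
118^18 ≡ 16 (mod 127)  [q = 7: ≢ 1 ✓]
All checks pass, so 118 has order 126 and is a primitive root modulo 127.

Yes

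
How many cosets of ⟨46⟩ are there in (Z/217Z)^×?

6

The order of 46 must divide φ(217) = φ(7·31) = (7−1)·(31−1) = 6·30 = 180 = 2^2 · 3^2 · 5.
Divisors of 180: 1, 2, 3, 4, 5, 6, 9, 10, 12, 15, 18, 20, 30, 36, 45, 60, 90, 180.
Check 46^d mod 217 for each divisor in increasing order:
46^1 ≡ 46
46^2 ≡ 163
46^3 ≡ 120
46^4 ≡ 95
46^5 ≡ 30
46^6 ≡ 78
46^9 ≡ 29
46^10 ≡ 32
46^12 ≡ 8
46^15 ≡ 92
46^18 ≡ 190
46^20 ≡ 156
46^30 ≡ 1
Thus |⟨46⟩| = ord(46) = 30.
The index is φ(217) / ord(46) = 180 / 30 = 6.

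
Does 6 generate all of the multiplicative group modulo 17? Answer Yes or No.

Yes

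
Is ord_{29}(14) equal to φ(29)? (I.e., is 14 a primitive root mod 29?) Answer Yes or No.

φ(29) = 29 − 1 = 28 = 2^2 · 7.
Test 14^(28/q) mod 29 for each prime factor q of 28:
14^14 ≡ 28 (mod 29)  [q = 2: ≢ 1 ✓]
14^4 ≡ 20 (mod 29)  [q = 7: ≢ 1 ✓]
All checks pass, so 14 has order 28 and is a primitive root modulo 29.

Yes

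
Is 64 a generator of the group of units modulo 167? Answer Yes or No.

φ(167) = 167 − 1 = 166 = 2 · 83.
It suffices to check that the order of 64 is not a proper divisor of 166: compute 64^(166/q) for q ∈ {2, 83}.
64^83 ≡ 1 (mod 167)  [q = 2: ≡ 1 ✗]
64^2 ≡ 88 (mod 167)  [q = 83: ≢ 1 ✓]
64^83 ≡ 1 shows ord(64) | 83, strictly less than φ(167); not a primitive root.

No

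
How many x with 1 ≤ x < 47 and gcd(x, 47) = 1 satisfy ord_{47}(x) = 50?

0

φ(47) = 47 − 1 = 46 = 2 · 23.
In a cyclic group of order 46, there are φ(d) elements of order d for each divisor d of 46, and zero for non-divisors.
Here 46 is not a multiple of 50, so there are no elements of order 50.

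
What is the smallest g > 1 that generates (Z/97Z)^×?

5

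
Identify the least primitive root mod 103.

φ(103) = 103 − 1 = 102 = 2 · 3 · 17.
Test candidates g = 2, 3, … against the prime factors q ∈ {2, 3, 17} of φ(103): g is a generator iff g^(102/q) ≢ 1 for every such q.
g = 2: 2^51 ≡ 1 — hits 1, so not a primitive root.
g = 3: 3^51 ≡ 102; 3^34 ≡ 1 — hits 1, so not a primitive root.
g = 4: 4^51 ≡ 1 — hits 1, so not a primitive root.
g = 5: 5^51 ≡ 102; 5^34 ≡ 56; 5^6 ≡ 72 — none is 1, so 5 is a primitive root.
Hence the least primitive root of 103 is 5.

5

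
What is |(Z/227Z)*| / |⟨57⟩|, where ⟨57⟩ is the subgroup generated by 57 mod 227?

The order of 57 must divide φ(227) = 227 − 1 = 226 = 2 · 113.
Divisors of 226: 1, 2, 113, 226.
Compute 57^d (mod 227) for the divisors d until we hit 1:
57^1 ≡ 57 (mod 227)
57^2 ≡ 71 (mod 227)
57^113 ≡ 1 (mod 227) ✓
So ord_227(57) = 113, hence |⟨57⟩| = 113.
[(Z/227Z)^× : ⟨57⟩] = 226/113 = 2.

2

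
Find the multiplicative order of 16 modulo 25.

5

ord(16) | φ(25) = φ(5^2) = 5·(5−1) = 20 = 2^2 · 5.
Divisors of 20: 1, 2, 4, 5, 10, 20.
Check 16^d mod 25 for each divisor in increasing order:
16^1 ≡ 16 (mod 25)
16^2 ≡ 6 (mod 25)
16^4 ≡ 11 (mod 25)
16^5 ≡ 1 (mod 25) ✓
The smallest such exponent is 5, so the order of 16 is 5.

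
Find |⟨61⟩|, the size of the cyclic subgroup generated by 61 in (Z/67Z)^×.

66

By Lagrange's theorem, ord_67(61) divides φ(67) = 67 − 1 = 66 = 2 · 3 · 11.
Divisors of 66: 1, 2, 3, 6, 11, 22, 33, 66.
Compute 61^d (mod 67) for the divisors d until we hit 1:
61^1 ≡ 61
61^2 ≡ 36
61^3 ≡ 52
61^6 ≡ 24
61^11 ≡ 38
61^22 ≡ 37
61^33 ≡ 66
61^66 ≡ 1
So ord_67(61) = 66.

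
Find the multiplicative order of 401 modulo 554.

276

By Lagrange's theorem, ord_554(401) divides φ(554) = φ(2)·φ(277) = 1·276 = 276 = 2^2 · 3 · 23.
Divisors of 276: 1, 2, 3, 4, 6, 12, 23, 46, 69, 92, 138, 276.
Check 401^d mod 554 for each divisor in increasing order:
401^1 ≡ 401 (mod 554)
401^2 ≡ 141 (mod 554)
401^3 ≡ 33 (mod 554)
401^4 ≡ 491 (mod 554)
401^6 ≡ 535 (mod 554)
401^12 ≡ 361 (mod 554)
401^23 ≡ 459 (mod 554)
401^46 ≡ 161 (mod 554)
401^69 ≡ 217 (mod 554)
401^92 ≡ 437 (mod 554)
401^138 ≡ 553 (mod 554)
401^276 ≡ 1 (mod 554) ✓
Hence ord(401) = 276.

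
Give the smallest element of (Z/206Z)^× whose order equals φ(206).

5

φ(206) = φ(2)·φ(103) = 1·102 = 102 = 2 · 3 · 17.
g is a primitive root iff g^(102/q) ≢ 1 (mod 206) for each prime q ∈ {2, 3, 17}.
g = 2: gcd(2, 206) = 2 > 1, not a unit — skip.
g = 3: 3^51 ≡ 205; 3^34 ≡ 1 — hits 1, so not a primitive root.
g = 4: gcd(4, 206) = 2 > 1, not a unit — skip.
g = 5: 5^51 ≡ 205; 5^34 ≡ 159; 5^6 ≡ 175 — none is 1, so 5 is a primitive root.
The smallest primitive root modulo 206 is 5.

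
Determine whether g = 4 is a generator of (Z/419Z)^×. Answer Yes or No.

No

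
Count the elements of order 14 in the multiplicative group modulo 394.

6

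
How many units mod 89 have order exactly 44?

φ(89) = 89 − 1 = 88 = 2^3 · 11.
(Z/89Z)^× is cyclic (|G| = 88); a cyclic group of order m has exactly φ(d) elements of each order d | m, and none otherwise.
44 = 2^2 · 11 divides 88, and φ(44) = 20.

20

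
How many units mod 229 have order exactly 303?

0

φ(229) = 229 − 1 = 228 = 2^2 · 3 · 19.
Since (Z/229Z)^× is cyclic of order 228, the number of elements of order d is φ(d) when d | 228 and 0 otherwise.
303 does not divide 228, so no element of (Z/229Z)^× has order 303.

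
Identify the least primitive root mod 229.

6

φ(229) = 229 − 1 = 228 = 2^2 · 3 · 19.
Test candidates g = 2, 3, … against the prime factors q ∈ {2, 3, 19} of φ(229): g is a generator iff g^(228/q) ≢ 1 for every such q.
g = 2: 2^114 ≡ 228; 2^76 ≡ 1 — hits 1, so not a primitive root.
g = 3: 3^114 ≡ 1 — hits 1, so not a primitive root.
g = 4: 4^114 ≡ 1 — hits 1, so not a primitive root.
g = 5: 5^114 ≡ 1 — hits 1, so not a primitive root.
g = 6: 6^114 ≡ 228; 6^76 ≡ 134; 6^12 ≡ 165 — none is 1, so 6 is a primitive root.
Hence the least primitive root of 229 is 6.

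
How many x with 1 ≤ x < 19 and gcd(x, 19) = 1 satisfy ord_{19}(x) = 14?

0

φ(19) = 19 − 1 = 18 = 2 · 3^2.
(Z/19Z)^× is cyclic (|G| = 18); a cyclic group of order m has exactly φ(d) elements of each order d | m, and none otherwise.
14 does not divide 18, so no element of (Z/19Z)^× has order 14.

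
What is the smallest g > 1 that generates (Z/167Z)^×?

5

φ(167) = 167 − 1 = 166 = 2 · 83.
g is a primitive root iff g^(166/q) ≢ 1 (mod 167) for each prime q ∈ {2, 83}.
g = 2: 2^83 ≡ 1 — hits 1, so not a primitive root.
g = 3: 3^83 ≡ 1 — hits 1, so not a primitive root.
g = 4: 4^83 ≡ 1 — hits 1, so not a primitive root.
g = 5: 5^83 ≡ 166; 5^2 ≡ 25 — none is 1, so 5 is a primitive root.
Hence the least primitive root of 167 is 5.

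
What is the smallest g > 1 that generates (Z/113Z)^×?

3

φ(113) = 113 − 1 = 112 = 2^4 · 7.
g is a primitive root iff g^(112/q) ≢ 1 (mod 113) for each prime q ∈ {2, 7}.
g = 2: 2^56 ≡ 1 — hits 1, so not a primitive root.
g = 3: 3^56 ≡ 112; 3^16 ≡ 49 — none is 1, so 3 is a primitive root.
Hence the least primitive root of 113 is 3.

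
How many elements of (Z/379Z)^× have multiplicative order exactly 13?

φ(379) = 379 − 1 = 378 = 2 · 3^3 · 7.
(Z/379Z)^× is cyclic (|G| = 378); a cyclic group of order m has exactly φ(d) elements of each order d | m, and none otherwise.
13 does not divide 378, so no element of (Z/379Z)^× has order 13.

0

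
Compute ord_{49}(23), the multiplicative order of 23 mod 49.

21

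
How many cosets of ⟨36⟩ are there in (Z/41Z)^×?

2

Since 36 ∈ (Z/41Z)^×, its order divides φ(41) = 41 − 1 = 40 = 2^3 · 5.
Divisors of 40: 1, 2, 4, 5, 8, 10, 20, 40.
Compute 36^d (mod 41) for the divisors d until we hit 1:
36^1 ≡ 36 (mod 41)
36^2 ≡ 25 (mod 41)
36^4 ≡ 10 (mod 41)
36^5 ≡ 32 (mod 41)
36^8 ≡ 18 (mod 41)
36^10 ≡ 40 (mod 41)
36^20 ≡ 1 (mod 41) ✓
The order of 36 is 20, so the subgroup it generates has 20 elements.
The index is φ(41) / ord(36) = 40 / 20 = 2.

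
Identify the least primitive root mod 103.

φ(103) = 103 − 1 = 102 = 2 · 3 · 17.
g is a primitive root iff g^(102/q) ≢ 1 (mod 103) for each prime q ∈ {2, 3, 17}.
g = 2: 2^51 ≡ 1 — hits 1, so not a primitive root.
g = 3: 3^51 ≡ 102; 3^34 ≡ 1 — hits 1, so not a primitive root.
g = 4: 4^51 ≡ 1 — hits 1, so not a primitive root.
g = 5: 5^51 ≡ 102; 5^34 ≡ 56; 5^6 ≡ 72 — none is 1, so 5 is a primitive root.
The smallest primitive root modulo 103 is 5.

5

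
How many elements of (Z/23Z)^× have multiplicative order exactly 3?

0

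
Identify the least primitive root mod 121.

φ(121) = φ(11^2) = 11·(11−1) = 110 = 2 · 5 · 11.
Test candidates g = 2, 3, … against the prime factors q ∈ {2, 5, 11} of φ(121): g is a generator iff g^(110/q) ≢ 1 for every such q.
g = 2: 2^55 ≡ 120; 2^22 ≡ 81; 2^10 ≡ 56 — none is 1, so 2 is a primitive root.
Hence the least primitive root of 121 is 2.

2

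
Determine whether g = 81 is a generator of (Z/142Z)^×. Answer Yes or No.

No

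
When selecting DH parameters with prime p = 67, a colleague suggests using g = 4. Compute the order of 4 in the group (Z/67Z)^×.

33

Since 4 ∈ (Z/67Z)^×, its order divides φ(67) = 67 − 1 = 66 = 2 · 3 · 11.
Divisors of 66: 1, 2, 3, 6, 11, 22, 33, 66.
Check 4^d mod 67 for each divisor in increasing order:
4^1 ≡ 4 (mod 67)
4^2 ≡ 16 (mod 67)
4^3 ≡ 64 (mod 67)
4^6 ≡ 9 (mod 67)
4^11 ≡ 37 (mod 67)
4^22 ≡ 29 (mod 67)
4^33 ≡ 1 (mod 67) ✓
Therefore the multiplicative order of 4 modulo 67 is 33.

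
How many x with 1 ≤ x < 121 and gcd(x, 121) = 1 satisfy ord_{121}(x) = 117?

φ(121) = φ(11^2) = 11·(11−1) = 110 = 2 · 5 · 11.
In a cyclic group of order 110, there are φ(d) elements of order d for each divisor d of 110, and zero for non-divisors.
Since 117 ∤ 110, the count is 0.

0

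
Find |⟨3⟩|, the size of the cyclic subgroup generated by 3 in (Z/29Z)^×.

The order of 3 must divide φ(29) = 29 − 1 = 28 = 2^2 · 7.
Divisors of 28: 1, 2, 4, 7, 14, 28.
Evaluate successive powers at the divisors of 28:
3^1 ≡ 3 (mod 29)
3^2 ≡ 9 (mod 29)
3^4 ≡ 23 (mod 29)
3^7 ≡ 12 (mod 29)
3^14 ≡ 28 (mod 29)
3^28 ≡ 1 (mod 29) ✓
The smallest such exponent is 28, so the order of 3 is 28.

28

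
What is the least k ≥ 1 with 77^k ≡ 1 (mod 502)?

250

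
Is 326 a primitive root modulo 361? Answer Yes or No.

Yes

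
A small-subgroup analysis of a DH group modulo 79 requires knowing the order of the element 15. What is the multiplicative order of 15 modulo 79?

26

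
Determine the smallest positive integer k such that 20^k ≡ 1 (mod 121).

55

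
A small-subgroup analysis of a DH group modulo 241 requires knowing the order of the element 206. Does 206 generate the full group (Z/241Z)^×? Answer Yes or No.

Yes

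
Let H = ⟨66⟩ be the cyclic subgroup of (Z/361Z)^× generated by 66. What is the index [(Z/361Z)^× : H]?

ord(66) | φ(361) = φ(19^2) = 19·(19−1) = 342 = 2 · 3^2 · 19.
Divisors of 342: 1, 2, 3, 6, 9, 18, 19, 38, 57, 114, 171, 342.
Check 66^d mod 361 for each divisor in increasing order:
66^1 ≡ 66 (mod 361)
66^2 ≡ 24 (mod 361)
66^3 ≡ 140 (mod 361)
66^6 ≡ 106 (mod 361)
66^9 ≡ 39 (mod 361)
66^18 ≡ 77 (mod 361)
66^19 ≡ 28 (mod 361)
66^38 ≡ 62 (mod 361)
66^57 ≡ 292 (mod 361)
66^114 ≡ 68 (mod 361)
66^171 ≡ 1 (mod 361) ✓
The order of 66 is 171, so the subgroup it generates has 171 elements.
[(Z/361Z)^× : ⟨66⟩] = 342/171 = 2.

2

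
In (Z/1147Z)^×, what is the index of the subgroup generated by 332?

36

By Lagrange's theorem, ord_1147(332) divides φ(1147) = φ(31·37) = (31−1)·(37−1) = 30·36 = 1080 = 2^3 · 3^3 · 5.
Divisors of 1080: 1, 2, 3, 4, 5, 6, 8, 9, 10, 12, 15, 18, 20, 24, 27, 30, 36, 40, 45, 54, 60, 72, 90, 108, 120, 135, 180, 216, 270, 360, 540, 1080.
Compute 332^d (mod 1147) for the divisors d until we hit 1:
332^1 ≡ 332 (mod 1147)
332^2 ≡ 112 (mod 1147)
332^3 ≡ 480 (mod 1147)
332^4 ≡ 1074 (mod 1147)
332^5 ≡ 998 (mod 1147)
332^6 ≡ 1000 (mod 1147)
332^8 ≡ 741 (mod 1147)
332^9 ≡ 554 (mod 1147)
332^10 ≡ 408 (mod 1147)
332^12 ≡ 963 (mod 1147)
332^15 ≡ 1146 (mod 1147)
332^18 ≡ 667 (mod 1147)
332^20 ≡ 149 (mod 1147)
332^24 ≡ 593 (mod 1147)
332^27 ≡ 184 (mod 1147)
332^30 ≡ 1 (mod 1147) ✓
Thus |⟨332⟩| = ord(332) = 30.
[(Z/1147Z)^× : ⟨332⟩] = 1080/30 = 36.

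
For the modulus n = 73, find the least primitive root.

φ(73) = 73 − 1 = 72 = 2^3 · 3^2.
g is a primitive root iff g^(72/q) ≢ 1 (mod 73) for each prime q ∈ {2, 3}.
g = 2: 2^36 ≡ 1 — hits 1, so not a primitive root.
g = 3: 3^36 ≡ 1 — hits 1, so not a primitive root.
g = 4: 4^36 ≡ 1 — hits 1, so not a primitive root.
g = 5: 5^36 ≡ 72; 5^24 ≡ 8 — none is 1, so 5 is a primitive root.
So 5 is the smallest generator of (Z/73Z)^×.

5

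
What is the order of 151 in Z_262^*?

By Lagrange's theorem, ord_262(151) divides φ(262) = φ(2)·φ(131) = 1·130 = 130 = 2 · 5 · 13.
Divisors of 130: 1, 2, 5, 10, 13, 26, 65, 130.
Test each divisor d:
151^1 ≡ 151
151^2 ≡ 7
151^5 ≡ 63
151^10 ≡ 39
151^13 ≡ 89
151^26 ≡ 61
151^65 ≡ 1
Hence ord(151) = 65.

65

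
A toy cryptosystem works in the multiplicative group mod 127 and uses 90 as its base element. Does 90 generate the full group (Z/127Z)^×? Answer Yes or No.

No

φ(127) = 127 − 1 = 126 = 2 · 3^2 · 7.
An element g generates (Z/127Z)^× iff g^(126/q) ≢ 1 (mod 127) for each prime q ∈ {2, 3, 7}.
90^63 ≡ 126 (mod 127)  [q = 2: ≢ 1 ✓]
90^42 ≡ 19 (mod 127)  [q = 3: ≢ 1 ✓]
90^18 ≡ 1 (mod 127)  [q = 7: ≡ 1 ✗]
The check at q = 7 fails, so 90 generates a proper subgroup.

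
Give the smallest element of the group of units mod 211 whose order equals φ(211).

φ(211) = 211 − 1 = 210 = 2 · 3 · 5 · 7.
Test candidates g = 2, 3, … against the prime factors q ∈ {2, 3, 5, 7} of φ(211): g is a generator iff g^(210/q) ≢ 1 for every such q.
g = 2: 2^105 ≡ 210; 2^70 ≡ 196; 2^42 ≡ 107; 2^30 ≡ 171 — none is 1, so 2 is a primitive root.
So 2 is the smallest generator of (Z/211Z)^×.

2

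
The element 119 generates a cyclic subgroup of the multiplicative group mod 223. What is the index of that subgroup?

Since 119 ∈ (Z/223Z)^×, its order divides φ(223) = 223 − 1 = 222 = 2 · 3 · 37.
Divisors of 222: 1, 2, 3, 6, 37, 74, 111, 222.
Evaluate successive powers at the divisors of 222:
119^1 ≡ 119 (mod 223)
119^2 ≡ 112 (mod 223)
119^3 ≡ 171 (mod 223)
119^6 ≡ 28 (mod 223)
119^37 ≡ 1 (mod 223) ✓
So ord_223(119) = 37, hence |⟨119⟩| = 37.
The index is φ(223) / ord(119) = 222 / 37 = 6.

6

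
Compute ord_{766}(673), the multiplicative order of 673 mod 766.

By Lagrange's theorem, ord_766(673) divides φ(766) = φ(2)·φ(383) = 1·382 = 382 = 2 · 191.
Divisors of 382: 1, 2, 191, 382.
Evaluate successive powers at the divisors of 382:
673^1 ≡ 673 (mod 766)
673^2 ≡ 223 (mod 766)
673^191 ≡ 765 (mod 766)
673^382 ≡ 1 (mod 766) ✓
So ord_766(673) = 382.

382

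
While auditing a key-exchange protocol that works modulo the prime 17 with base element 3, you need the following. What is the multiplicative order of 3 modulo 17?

By Lagrange's theorem, ord_17(3) divides φ(17) = 17 − 1 = 16 = 2^4.
Divisors of 16: 1, 2, 4, 8, 16.
Evaluate successive powers at the divisors of 16:
3^1 ≡ 3
3^2 ≡ 9
3^4 ≡ 13
3^8 ≡ 16
3^16 ≡ 1
So ord_17(3) = 16.

16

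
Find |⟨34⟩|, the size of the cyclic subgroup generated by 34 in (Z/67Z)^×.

66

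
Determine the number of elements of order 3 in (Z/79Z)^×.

φ(79) = 79 − 1 = 78 = 2 · 3 · 13.
(Z/79Z)^× is cyclic (|G| = 78); a cyclic group of order m has exactly φ(d) elements of each order d | m, and none otherwise.
3 | 78, and φ(3) = 3 − 1 = 2.

2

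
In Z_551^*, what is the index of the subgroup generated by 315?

24

Since 315 ∈ (Z/551Z)^×, its order divides φ(551) = φ(19·29) = (19−1)·(29−1) = 18·28 = 504 = 2^3 · 3^2 · 7.
Divisors of 504: 1, 2, 3, 4, 6, 7, 8, 9, 12, 14, 18, 21, 24, 28, 36, 42, 56, 63, 72, 84, 126, 168, 252, 504.
Evaluate successive powers at the divisors of 504:
315^1 ≡ 315 (mod 551)
315^2 ≡ 45 (mod 551)
315^3 ≡ 400 (mod 551)
315^4 ≡ 372 (mod 551)
315^6 ≡ 210 (mod 551)
315^7 ≡ 30 (mod 551)
315^8 ≡ 83 (mod 551)
315^9 ≡ 248 (mod 551)
315^12 ≡ 20 (mod 551)
315^14 ≡ 349 (mod 551)
315^18 ≡ 343 (mod 551)
315^21 ≡ 1 (mod 551) ✓
Thus |⟨315⟩| = ord(315) = 21.
Index = |(Z/551Z)^×| / |⟨315⟩| = 504 / 21 = 24.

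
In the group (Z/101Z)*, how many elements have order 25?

φ(101) = 101 − 1 = 100 = 2^2 · 5^2.
In a cyclic group of order 100, there are φ(d) elements of order d for each divisor d of 100, and zero for non-divisors.
25 = 5^2 divides 100, and φ(25) = 20.

20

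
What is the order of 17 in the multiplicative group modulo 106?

26

Since 17 ∈ (Z/106Z)^×, its order divides φ(106) = φ(2)·φ(53) = 1·52 = 52 = 2^2 · 13.
Divisors of 52: 1, 2, 4, 13, 26, 52.
Test each divisor d:
17^1 ≡ 17 (mod 106)
17^2 ≡ 77 (mod 106)
17^4 ≡ 99 (mod 106)
17^13 ≡ 105 (mod 106)
17^26 ≡ 1 (mod 106) ✓
Hence ord(17) = 26.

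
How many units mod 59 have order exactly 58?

28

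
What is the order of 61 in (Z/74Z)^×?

36

Since 61 ∈ (Z/74Z)^×, its order divides φ(74) = φ(2)·φ(37) = 1·36 = 36 = 2^2 · 3^2.
Divisors of 36: 1, 2, 3, 4, 6, 9, 12, 18, 36.
Check 61^d mod 74 for each divisor in increasing order:
61^1 ≡ 61
61^2 ≡ 21
61^3 ≡ 23
61^4 ≡ 71
61^6 ≡ 11
61^9 ≡ 31
61^12 ≡ 47
61^18 ≡ 73
61^36 ≡ 1
The smallest such exponent is 36, so the order of 61 is 36.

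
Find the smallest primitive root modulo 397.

φ(397) = 397 − 1 = 396 = 2^2 · 3^2 · 11.
Test candidates g = 2, 3, … against the prime factors q ∈ {2, 3, 11} of φ(397): g is a generator iff g^(396/q) ≢ 1 for every such q.
g = 2: 2^198 ≡ 396; 2^132 ≡ 1 — hits 1, so not a primitive root.
g = 3: 3^198 ≡ 1 — hits 1, so not a primitive root.
g = 4: 4^198 ≡ 1 — hits 1, so not a primitive root.
g = 5: 5^198 ≡ 396; 5^132 ≡ 362; 5^36 ≡ 290 — none is 1, so 5 is a primitive root.
So 5 is the smallest generator of (Z/397Z)^×.

5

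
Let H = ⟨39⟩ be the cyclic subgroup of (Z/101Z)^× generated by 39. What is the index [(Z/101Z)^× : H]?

5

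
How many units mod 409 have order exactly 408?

128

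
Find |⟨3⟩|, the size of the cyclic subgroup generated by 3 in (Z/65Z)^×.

12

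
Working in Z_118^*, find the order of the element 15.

29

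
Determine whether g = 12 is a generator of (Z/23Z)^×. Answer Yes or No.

No

φ(23) = 23 − 1 = 22 = 2 · 11.
12 is a primitive root mod 23 iff 12^(φ(23)/q) ≢ 1 for every prime q | φ(23), i.e. q ∈ {2, 11}.
12^11 ≡ 1 (mod 23)  [q = 2: ≡ 1 ✗]
12^2 ≡ 6 (mod 23)  [q = 11: ≢ 1 ✓]
Since 12^11 ≡ 1, the order of 12 divides 11 < 22, so 12 is not a primitive root.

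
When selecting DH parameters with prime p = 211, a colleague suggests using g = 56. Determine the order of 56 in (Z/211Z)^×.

Since 56 ∈ (Z/211Z)^×, its order divides φ(211) = 211 − 1 = 210 = 2 · 3 · 5 · 7.
Divisors of 210: 1, 2, 3, 5, 6, 7, 10, 14, 15, 21, 30, 35, 42, 70, 105, 210.
Evaluate successive powers at the divisors of 210:
56^1 ≡ 56 (mod 211)
56^2 ≡ 182 (mod 211)
56^3 ≡ 64 (mod 211)
56^5 ≡ 43 (mod 211)
56^6 ≡ 87 (mod 211)
56^7 ≡ 19 (mod 211)
56^10 ≡ 161 (mod 211)
56^14 ≡ 150 (mod 211)
56^15 ≡ 171 (mod 211)
56^21 ≡ 107 (mod 211)
56^30 ≡ 123 (mod 211)
56^35 ≡ 14 (mod 211)
56^42 ≡ 55 (mod 211)
56^70 ≡ 196 (mod 211)
56^105 ≡ 1 (mod 211) ✓
The smallest such exponent is 105, so the order of 56 is 105.

105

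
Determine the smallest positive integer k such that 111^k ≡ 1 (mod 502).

250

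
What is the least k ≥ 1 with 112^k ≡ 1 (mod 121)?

10

Since 112 ∈ (Z/121Z)^×, its order divides φ(121) = φ(11^2) = 11·(11−1) = 110 = 2 · 5 · 11.
Divisors of 110: 1, 2, 5, 10, 11, 22, 55, 110.
Check 112^d mod 121 for each divisor in increasing order:
112^1 ≡ 112
112^2 ≡ 81
112^5 ≡ 120
112^10 ≡ 1
Therefore the multiplicative order of 112 modulo 121 is 10.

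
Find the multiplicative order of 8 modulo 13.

4

By Lagrange's theorem, ord_13(8) divides φ(13) = 13 − 1 = 12 = 2^2 · 3.
Divisors of 12: 1, 2, 3, 4, 6, 12.
Evaluate successive powers at the divisors of 12:
8^1 ≡ 8 (mod 13)
8^2 ≡ 12 (mod 13)
8^3 ≡ 5 (mod 13)
8^4 ≡ 1 (mod 13) ✓
So ord_13(8) = 4.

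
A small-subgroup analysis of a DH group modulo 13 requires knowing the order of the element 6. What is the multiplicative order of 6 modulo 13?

By Lagrange's theorem, ord_13(6) divides φ(13) = 13 − 1 = 12 = 2^2 · 3.
Divisors of 12: 1, 2, 3, 4, 6, 12.
Test each divisor d:
6^1 ≡ 6 (mod 13)
6^2 ≡ 10 (mod 13)
6^3 ≡ 8 (mod 13)
6^4 ≡ 9 (mod 13)
6^6 ≡ 12 (mod 13)
6^12 ≡ 1 (mod 13) ✓
The smallest such exponent is 12, so the order of 6 is 12.

12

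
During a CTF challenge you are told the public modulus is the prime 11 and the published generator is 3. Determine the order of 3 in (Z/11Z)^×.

5

The order of 3 must divide φ(11) = 11 − 1 = 10 = 2 · 5.
Divisors of 10: 1, 2, 5, 10.
Check 3^d mod 11 for each divisor in increasing order:
3^1 ≡ 3 (mod 11)
3^2 ≡ 9 (mod 11)
3^5 ≡ 1 (mod 11) ✓
So ord_11(3) = 5.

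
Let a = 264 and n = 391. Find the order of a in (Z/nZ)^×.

88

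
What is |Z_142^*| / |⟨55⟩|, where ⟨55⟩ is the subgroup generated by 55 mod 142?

By Lagrange's theorem, ord_142(55) divides φ(142) = φ(2)·φ(71) = 1·70 = 70 = 2 · 5 · 7.
Divisors of 70: 1, 2, 5, 7, 10, 14, 35, 70.
Check 55^d mod 142 for each divisor in increasing order:
55^1 ≡ 55 (mod 142)
55^2 ≡ 43 (mod 142)
55^5 ≡ 23 (mod 142)
55^7 ≡ 137 (mod 142)
55^10 ≡ 103 (mod 142)
55^14 ≡ 25 (mod 142)
55^35 ≡ 141 (mod 142)
55^70 ≡ 1 (mod 142) ✓
Thus |⟨55⟩| = ord(55) = 70.
The index is φ(142) / ord(55) = 70 / 70 = 1.

1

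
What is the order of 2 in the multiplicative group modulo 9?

Since 2 ∈ (Z/9Z)^×, its order divides φ(9) = φ(3^2) = 3·(3−1) = 6 = 2 · 3.
Divisors of 6: 1, 2, 3, 6.
Compute 2^d (mod 9) for the divisors d until we hit 1:
2^1 ≡ 2 (mod 9)
2^2 ≡ 4 (mod 9)
2^3 ≡ 8 (mod 9)
2^6 ≡ 1 (mod 9) ✓
So ord_9(2) = 6.

6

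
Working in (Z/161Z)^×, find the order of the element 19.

By Lagrange's theorem, ord_161(19) divides φ(161) = φ(7·23) = (7−1)·(23−1) = 6·22 = 132 = 2^2 · 3 · 11.
Divisors of 132: 1, 2, 3, 4, 6, 11, 12, 22, 33, 44, 66, 132.
Check 19^d mod 161 for each divisor in increasing order:
19^1 ≡ 19
19^2 ≡ 39
19^3 ≡ 97
19^4 ≡ 72
19^6 ≡ 71
19^11 ≡ 45
19^12 ≡ 50
19^22 ≡ 93
19^33 ≡ 160
19^44 ≡ 116
19^66 ≡ 1
Therefore the multiplicative order of 19 modulo 161 is 66.

66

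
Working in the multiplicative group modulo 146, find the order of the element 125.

Since 125 ∈ (Z/146Z)^×, its order divides φ(146) = φ(2)·φ(73) = 1·72 = 72 = 2^3 · 3^2.
Divisors of 72: 1, 2, 3, 4, 6, 8, 9, 12, 18, 24, 36, 72.
Test each divisor d:
125^1 ≡ 125 (mod 146)
125^2 ≡ 3 (mod 146)
125^3 ≡ 83 (mod 146)
125^4 ≡ 9 (mod 146)
125^6 ≡ 27 (mod 146)
125^8 ≡ 81 (mod 146)
125^9 ≡ 51 (mod 146)
125^12 ≡ 145 (mod 146)
125^18 ≡ 119 (mod 146)
125^24 ≡ 1 (mod 146) ✓
So ord_146(125) = 24.

24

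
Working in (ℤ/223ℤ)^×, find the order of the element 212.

The order of 212 must divide φ(223) = 223 − 1 = 222 = 2 · 3 · 37.
Divisors of 222: 1, 2, 3, 6, 37, 74, 111, 222.
Check 212^d mod 223 for each divisor in increasing order:
212^1 ≡ 212
212^2 ≡ 121
212^3 ≡ 7
212^6 ≡ 49
212^37 ≡ 183
212^74 ≡ 39
212^111 ≡ 1
Hence ord(212) = 111.

111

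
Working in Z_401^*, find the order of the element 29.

10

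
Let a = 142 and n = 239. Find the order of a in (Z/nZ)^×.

The order of 142 must divide φ(239) = 239 − 1 = 238 = 2 · 7 · 17.
Divisors of 238: 1, 2, 7, 14, 17, 34, 119, 238.
Evaluate successive powers at the divisors of 238:
142^1 ≡ 142
142^2 ≡ 88
142^7 ≡ 75
142^14 ≡ 128
142^17 ≡ 100
142^34 ≡ 201
142^119 ≡ 1
Therefore the multiplicative order of 142 modulo 239 is 119.

119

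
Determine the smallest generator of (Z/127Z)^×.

φ(127) = 127 − 1 = 126 = 2 · 3^2 · 7.
g is a primitive root iff g^(126/q) ≢ 1 (mod 127) for each prime q ∈ {2, 3, 7}.
g = 2: 2^63 ≡ 1 — hits 1, so not a primitive root.
g = 3: 3^63 ≡ 126; 3^42 ≡ 107; 3^18 ≡ 4 — none is 1, so 3 is a primitive root.
The smallest primitive root modulo 127 is 3.

3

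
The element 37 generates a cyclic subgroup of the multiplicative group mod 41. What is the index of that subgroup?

8

By Lagrange's theorem, ord_41(37) divides φ(41) = 41 − 1 = 40 = 2^3 · 5.
Divisors of 40: 1, 2, 4, 5, 8, 10, 20, 40.
Compute 37^d (mod 41) for the divisors d until we hit 1:
37^1 ≡ 37
37^2 ≡ 16
37^4 ≡ 10
37^5 ≡ 1
Thus |⟨37⟩| = ord(37) = 5.
The index is φ(41) / ord(37) = 40 / 5 = 8.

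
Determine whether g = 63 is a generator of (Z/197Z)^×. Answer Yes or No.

No

φ(197) = 197 − 1 = 196 = 2^2 · 7^2.
It suffices to check that the order of 63 is not a proper divisor of 196: compute 63^(196/q) for q ∈ {2, 7}.
63^98 ≡ 1 (mod 197)  [q = 2: ≡ 1 ✗]
63^28 ≡ 164 (mod 197)  [q = 7: ≢ 1 ✓]
The check at q = 2 fails, so 63 generates a proper subgroup.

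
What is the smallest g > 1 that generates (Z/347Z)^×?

2

φ(347) = 347 − 1 = 346 = 2 · 173.
Test candidates g = 2, 3, … against the prime factors q ∈ {2, 173} of φ(347): g is a generator iff g^(346/q) ≢ 1 for every such q.
g = 2: 2^173 ≡ 346; 2^2 ≡ 4 — none is 1, so 2 is a primitive root.
The smallest primitive root modulo 347 is 2.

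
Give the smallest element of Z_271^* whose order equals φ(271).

6

φ(271) = 271 − 1 = 270 = 2 · 3^3 · 5.
g is a primitive root iff g^(270/q) ≢ 1 (mod 271) for each prime q ∈ {2, 3, 5}.
g = 2: 2^135 ≡ 1 — hits 1, so not a primitive root.
g = 3: 3^135 ≡ 270; 3^90 ≡ 1 — hits 1, so not a primitive root.
g = 4: 4^135 ≡ 1 — hits 1, so not a primitive root.
g = 5: 5^135 ≡ 1 — hits 1, so not a primitive root.
g = 6: 6^135 ≡ 270; 6^90 ≡ 242; 6^54 ≡ 10 — none is 1, so 6 is a primitive root.
Hence the least primitive root of 271 is 6.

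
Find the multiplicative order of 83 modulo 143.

20

Since 83 ∈ (Z/143Z)^×, its order divides φ(143) = φ(11·13) = (11−1)·(13−1) = 10·12 = 120 = 2^3 · 3 · 5.
Divisors of 120: 1, 2, 3, 4, 5, 6, 8, 10, 12, 15, 20, 24, 30, 40, 60, 120.
Compute 83^d (mod 143) for the divisors d until we hit 1:
83^1 ≡ 83 (mod 143)
83^2 ≡ 25 (mod 143)
83^3 ≡ 73 (mod 143)
83^4 ≡ 53 (mod 143)
83^5 ≡ 109 (mod 143)
83^6 ≡ 38 (mod 143)
83^8 ≡ 92 (mod 143)
83^10 ≡ 12 (mod 143)
83^12 ≡ 14 (mod 143)
83^15 ≡ 21 (mod 143)
83^20 ≡ 1 (mod 143) ✓
Therefore the multiplicative order of 83 modulo 143 is 20.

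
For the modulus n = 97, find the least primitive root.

5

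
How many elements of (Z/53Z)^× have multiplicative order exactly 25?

φ(53) = 53 − 1 = 52 = 2^2 · 13.
In a cyclic group of order 52, there are φ(d) elements of order d for each divisor d of 52, and zero for non-divisors.
Since 25 ∤ 52, the count is 0.

0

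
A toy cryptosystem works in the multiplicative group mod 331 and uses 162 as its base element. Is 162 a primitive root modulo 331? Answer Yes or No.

φ(331) = 331 − 1 = 330 = 2 · 3 · 5 · 11.
An element g generates (Z/331Z)^× iff g^(330/q) ≢ 1 (mod 331) for each prime q ∈ {2, 3, 5, 11}.
162^165 ≡ 330 (mod 331)  [q = 2: ≢ 1 ✓]
162^110 ≡ 31 (mod 331)  [q = 3: ≢ 1 ✓]
162^66 ≡ 1 (mod 331)  [q = 5: ≡ 1 ✗]
162^30 ≡ 111 (mod 331)  [q = 11: ≢ 1 ✓]
The check at q = 5 fails, so 162 generates a proper subgroup.

No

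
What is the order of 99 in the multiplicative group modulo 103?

By Lagrange's theorem, ord_103(99) divides φ(103) = 103 − 1 = 102 = 2 · 3 · 17.
Divisors of 102: 1, 2, 3, 6, 17, 34, 51, 102.
Test each divisor d:
99^1 ≡ 99 (mod 103)
99^2 ≡ 16 (mod 103)
99^3 ≡ 39 (mod 103)
99^6 ≡ 79 (mod 103)
99^17 ≡ 57 (mod 103)
99^34 ≡ 56 (mod 103)
99^51 ≡ 102 (mod 103)
99^102 ≡ 1 (mod 103) ✓
Hence ord(99) = 102.

102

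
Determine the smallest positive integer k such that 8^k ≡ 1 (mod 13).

4

The order of 8 must divide φ(13) = 13 − 1 = 12 = 2^2 · 3.
Divisors of 12: 1, 2, 3, 4, 6, 12.
Test each divisor d:
8^1 ≡ 8 (mod 13)
8^2 ≡ 12 (mod 13)
8^3 ≡ 5 (mod 13)
8^4 ≡ 1 (mod 13) ✓
So ord_13(8) = 4.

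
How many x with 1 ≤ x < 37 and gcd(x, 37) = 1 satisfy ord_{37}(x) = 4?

φ(37) = 37 − 1 = 36 = 2^2 · 3^2.
(Z/37Z)^× is cyclic (|G| = 36); a cyclic group of order m has exactly φ(d) elements of each order d | m, and none otherwise.
4 = 2^2 divides 36, and φ(4) = 2.

2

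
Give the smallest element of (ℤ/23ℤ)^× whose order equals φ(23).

5

φ(23) = 23 − 1 = 22 = 2 · 11.
Test candidates g = 2, 3, … against the prime factors q ∈ {2, 11} of φ(23): g is a generator iff g^(22/q) ≢ 1 for every such q.
g = 2: 2^11 ≡ 1 — hits 1, so not a primitive root.
g = 3: 3^11 ≡ 1 — hits 1, so not a primitive root.
g = 4: 4^11 ≡ 1 — hits 1, so not a primitive root.
g = 5: 5^11 ≡ 22; 5^2 ≡ 2 — none is 1, so 5 is a primitive root.
Hence the least primitive root of 23 is 5.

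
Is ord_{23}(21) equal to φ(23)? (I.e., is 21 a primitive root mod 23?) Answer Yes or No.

Yes

φ(23) = 23 − 1 = 22 = 2 · 11.
It suffices to check that the order of 21 is not a proper divisor of 22: compute 21^(22/q) for q ∈ {2, 11}.
21^11 ≡ 22 (mod 23)  [q = 2: ≢ 1 ✓]
21^2 ≡ 4 (mod 23)  [q = 11: ≢ 1 ✓]
None equal 1, so ord_23(21) = 22: 21 is a primitive root.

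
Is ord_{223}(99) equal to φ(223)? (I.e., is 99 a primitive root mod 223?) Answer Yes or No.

Yes

φ(223) = 223 − 1 = 222 = 2 · 3 · 37.
It suffices to check that the order of 99 is not a proper divisor of 222: compute 99^(222/q) for q ∈ {2, 3, 37}.
99^111 ≡ 222 (mod 223)  [q = 2: ≢ 1 ✓]
99^74 ≡ 183 (mod 223)  [q = 3: ≢ 1 ✓]
99^6 ≡ 7 (mod 223)  [q = 37: ≢ 1 ✓]
None equal 1, so ord_223(99) = 222: 99 is a primitive root.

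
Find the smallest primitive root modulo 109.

φ(109) = 109 − 1 = 108 = 2^2 · 3^3.
Test candidates g = 2, 3, … against the prime factors q ∈ {2, 3} of φ(109): g is a generator iff g^(108/q) ≢ 1 for every such q.
g = 2: 2^54 ≡ 108; 2^36 ≡ 1 — hits 1, so not a primitive root.
g = 3: 3^54 ≡ 1 — hits 1, so not a primitive root.
g = 4: 4^54 ≡ 1 — hits 1, so not a primitive root.
g = 5: 5^54 ≡ 1 — hits 1, so not a primitive root.
g = 6: 6^54 ≡ 108; 6^36 ≡ 63 — none is 1, so 6 is a primitive root.
So 6 is the smallest generator of (Z/109Z)^×.

6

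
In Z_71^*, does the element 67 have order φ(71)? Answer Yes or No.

Yes

φ(71) = 71 − 1 = 70 = 2 · 5 · 7.
67 is a primitive root mod 71 iff 67^(φ(71)/q) ≢ 1 for every prime q | φ(71), i.e. q ∈ {2, 5, 7}.
67^35 ≡ 70 (mod 71)  [q = 2: ≢ 1 ✓]
67^14 ≡ 5 (mod 71)  [q = 5: ≢ 1 ✓]
67^10 ≡ 48 (mod 71)  [q = 7: ≢ 1 ✓]
None equal 1, so ord_71(67) = 70: 67 is a primitive root.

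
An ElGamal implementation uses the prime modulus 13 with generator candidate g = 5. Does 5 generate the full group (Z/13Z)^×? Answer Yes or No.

No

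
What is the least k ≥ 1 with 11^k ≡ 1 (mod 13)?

ord(11) | φ(13) = 13 − 1 = 12 = 2^2 · 3.
Divisors of 12: 1, 2, 3, 4, 6, 12.
Evaluate successive powers at the divisors of 12:
11^1 ≡ 11 (mod 13)
11^2 ≡ 4 (mod 13)
11^3 ≡ 5 (mod 13)
11^4 ≡ 3 (mod 13)
11^6 ≡ 12 (mod 13)
11^12 ≡ 1 (mod 13) ✓
The smallest such exponent is 12, so the order of 11 is 12.

12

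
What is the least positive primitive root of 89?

3

φ(89) = 89 − 1 = 88 = 2^3 · 11.
g is a primitive root iff g^(88/q) ≢ 1 (mod 89) for each prime q ∈ {2, 11}.
g = 2: 2^44 ≡ 1 — hits 1, so not a primitive root.
g = 3: 3^44 ≡ 88; 3^8 ≡ 64 — none is 1, so 3 is a primitive root.
Hence the least primitive root of 89 is 3.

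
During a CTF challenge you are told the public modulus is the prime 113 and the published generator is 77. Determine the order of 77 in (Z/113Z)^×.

56

ord(77) | φ(113) = 113 − 1 = 112 = 2^4 · 7.
Divisors of 112: 1, 2, 4, 7, 8, 14, 16, 28, 56, 112.
Test each divisor d:
77^1 ≡ 77 (mod 113)
77^2 ≡ 53 (mod 113)
77^4 ≡ 97 (mod 113)
77^7 ≡ 18 (mod 113)
77^8 ≡ 30 (mod 113)
77^14 ≡ 98 (mod 113)
77^16 ≡ 109 (mod 113)
77^28 ≡ 112 (mod 113)
77^56 ≡ 1 (mod 113) ✓
Hence ord(77) = 56.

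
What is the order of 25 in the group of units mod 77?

15

Since 25 ∈ (Z/77Z)^×, its order divides φ(77) = φ(7·11) = (7−1)·(11−1) = 6·10 = 60 = 2^2 · 3 · 5.
Divisors of 60: 1, 2, 3, 4, 5, 6, 10, 12, 15, 20, 30, 60.
Test each divisor d:
25^1 ≡ 25 (mod 77)
25^2 ≡ 9 (mod 77)
25^3 ≡ 71 (mod 77)
25^4 ≡ 4 (mod 77)
25^5 ≡ 23 (mod 77)
25^6 ≡ 36 (mod 77)
25^10 ≡ 67 (mod 77)
25^12 ≡ 64 (mod 77)
25^15 ≡ 1 (mod 77) ✓
Therefore the multiplicative order of 25 modulo 77 is 15.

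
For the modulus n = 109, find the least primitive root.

6

φ(109) = 109 − 1 = 108 = 2^2 · 3^3.
Test candidates g = 2, 3, … against the prime factors q ∈ {2, 3} of φ(109): g is a generator iff g^(108/q) ≢ 1 for every such q.
g = 2: 2^54 ≡ 108; 2^36 ≡ 1 — hits 1, so not a primitive root.
g = 3: 3^54 ≡ 1 — hits 1, so not a primitive root.
g = 4: 4^54 ≡ 1 — hits 1, so not a primitive root.
g = 5: 5^54 ≡ 1 — hits 1, so not a primitive root.
g = 6: 6^54 ≡ 108; 6^36 ≡ 63 — none is 1, so 6 is a primitive root.
So 6 is the smallest generator of (Z/109Z)^×.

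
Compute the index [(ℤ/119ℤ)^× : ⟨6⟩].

The order of 6 must divide φ(119) = φ(7·17) = (7−1)·(17−1) = 6·16 = 96 = 2^5 · 3.
Divisors of 96: 1, 2, 3, 4, 6, 8, 12, 16, 24, 32, 48, 96.
Test each divisor d:
6^1 ≡ 6 (mod 119)
6^2 ≡ 36 (mod 119)
6^3 ≡ 97 (mod 119)
6^4 ≡ 106 (mod 119)
6^6 ≡ 8 (mod 119)
6^8 ≡ 50 (mod 119)
6^12 ≡ 64 (mod 119)
6^16 ≡ 1 (mod 119) ✓
Thus |⟨6⟩| = ord(6) = 16.
Index = |(Z/119Z)^×| / |⟨6⟩| = 96 / 16 = 6.

6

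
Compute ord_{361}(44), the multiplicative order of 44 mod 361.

171

Since 44 ∈ (Z/361Z)^×, its order divides φ(361) = φ(19^2) = 19·(19−1) = 342 = 2 · 3^2 · 19.
Divisors of 342: 1, 2, 3, 6, 9, 18, 19, 38, 57, 114, 171, 342.
Compute 44^d (mod 361) for the divisors d until we hit 1:
44^1 ≡ 44 (mod 361)
44^2 ≡ 131 (mod 361)
44^3 ≡ 349 (mod 361)
44^6 ≡ 144 (mod 361)
44^9 ≡ 77 (mod 361)
44^18 ≡ 153 (mod 361)
44^19 ≡ 234 (mod 361)
44^38 ≡ 245 (mod 361)
44^57 ≡ 292 (mod 361)
44^114 ≡ 68 (mod 361)
44^171 ≡ 1 (mod 361) ✓
Hence ord(44) = 171.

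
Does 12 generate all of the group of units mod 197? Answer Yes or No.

Yes

φ(197) = 197 − 1 = 196 = 2^2 · 7^2.
12 is a primitive root mod 197 iff 12^(φ(197)/q) ≢ 1 for every prime q | φ(197), i.e. q ∈ {2, 7}.
12^98 ≡ 196 (mod 197)  [q = 2: ≢ 1 ✓]
12^28 ≡ 104 (mod 197)  [q = 7: ≢ 1 ✓]
Every test exponent gives a nontrivial residue, hence 12 generates the full group.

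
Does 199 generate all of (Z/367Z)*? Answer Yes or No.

φ(367) = 367 − 1 = 366 = 2 · 3 · 61.
It suffices to check that the order of 199 is not a proper divisor of 366: compute 199^(366/q) for q ∈ {2, 3, 61}.
199^183 ≡ 1 (mod 367)  [q = 2: ≡ 1 ✗]
199^122 ≡ 1 (mod 367)  [q = 3: ≡ 1 ✗]
199^6 ≡ 64 (mod 367)  [q = 61: ≢ 1 ✓]
The check at q = 2 fails, so 199 generates a proper subgroup.

No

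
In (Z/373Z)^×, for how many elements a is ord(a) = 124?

60

φ(373) = 373 − 1 = 372 = 2^2 · 3 · 31.
(Z/373Z)^× is cyclic (|G| = 372); a cyclic group of order m has exactly φ(d) elements of each order d | m, and none otherwise.
124 = 2^2 · 31 divides 372, and φ(124) = 60.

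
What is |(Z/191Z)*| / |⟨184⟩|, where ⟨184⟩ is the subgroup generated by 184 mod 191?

38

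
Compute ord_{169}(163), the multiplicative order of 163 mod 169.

156

Since 163 ∈ (Z/169Z)^×, its order divides φ(169) = φ(13^2) = 13·(13−1) = 156 = 2^2 · 3 · 13.
Divisors of 156: 1, 2, 3, 4, 6, 12, 13, 26, 39, 52, 78, 156.
Compute 163^d (mod 169) for the divisors d until we hit 1:
163^1 ≡ 163 (mod 169)
163^2 ≡ 36 (mod 169)
163^3 ≡ 122 (mod 169)
163^4 ≡ 113 (mod 169)
163^6 ≡ 12 (mod 169)
163^12 ≡ 144 (mod 169)
163^13 ≡ 150 (mod 169)
163^26 ≡ 23 (mod 169)
163^39 ≡ 70 (mod 169)
163^52 ≡ 22 (mod 169)
163^78 ≡ 168 (mod 169)
163^156 ≡ 1 (mod 169) ✓
Therefore the multiplicative order of 163 modulo 169 is 156.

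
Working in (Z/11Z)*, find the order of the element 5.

5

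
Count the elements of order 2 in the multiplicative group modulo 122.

1

φ(122) = φ(2)·φ(61) = 1·60 = 60 = 2^2 · 3 · 5.
In a cyclic group of order 60, there are φ(d) elements of order d for each divisor d of 60, and zero for non-divisors.
2 | 60, and φ(2) = 2 − 1 = 1.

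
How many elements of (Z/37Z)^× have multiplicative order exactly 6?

φ(37) = 37 − 1 = 36 = 2^2 · 3^2.
Since (Z/37Z)^× is cyclic of order 36, the number of elements of order d is φ(d) when d | 36 and 0 otherwise.
6 = 2 · 3 divides 36, and φ(6) = 2.

2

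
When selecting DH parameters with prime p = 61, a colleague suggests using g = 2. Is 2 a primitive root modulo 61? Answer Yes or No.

Yes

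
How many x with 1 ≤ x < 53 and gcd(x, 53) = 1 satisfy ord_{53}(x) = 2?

1

φ(53) = 53 − 1 = 52 = 2^2 · 13.
Since (Z/53Z)^× is cyclic of order 52, the number of elements of order d is φ(d) when d | 52 and 0 otherwise.
2 | 52, and φ(2) = 2 − 1 = 1.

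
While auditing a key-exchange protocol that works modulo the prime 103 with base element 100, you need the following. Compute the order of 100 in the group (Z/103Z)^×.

17

Since 100 ∈ (Z/103Z)^×, its order divides φ(103) = 103 − 1 = 102 = 2 · 3 · 17.
Divisors of 102: 1, 2, 3, 6, 17, 34, 51, 102.
Compute 100^d (mod 103) for the divisors d until we hit 1:
100^1 ≡ 100 (mod 103)
100^2 ≡ 9 (mod 103)
100^3 ≡ 76 (mod 103)
100^6 ≡ 8 (mod 103)
100^17 ≡ 1 (mod 103) ✓
Hence ord(100) = 17.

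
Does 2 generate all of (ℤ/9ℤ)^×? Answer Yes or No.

φ(9) = φ(3^2) = 3·(3−1) = 6 = 2 · 3.
It suffices to check that the order of 2 is not a proper divisor of 6: compute 2^(6/q) for q ∈ {2, 3}.
2^3 ≡ 8 (mod 9)  [q = 2: ≢ 1 ✓]
2^2 ≡ 4 (mod 9)  [q = 3: ≢ 1 ✓]
All checks pass, so 2 has order 6 and is a primitive root modulo 9.

Yes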